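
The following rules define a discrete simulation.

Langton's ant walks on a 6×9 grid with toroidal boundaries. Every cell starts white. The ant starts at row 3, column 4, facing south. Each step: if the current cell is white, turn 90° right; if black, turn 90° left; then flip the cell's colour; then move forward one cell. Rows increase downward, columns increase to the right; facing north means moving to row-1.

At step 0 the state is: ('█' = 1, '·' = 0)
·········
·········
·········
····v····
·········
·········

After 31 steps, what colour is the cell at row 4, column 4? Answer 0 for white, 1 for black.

1

0) ·········
·········
·········
····v····
·········
·········
1) ·········
·········
·········
···<█····
·········
·········
2) ·········
·········
···^·····
···██····
·········
·········
3) ·········
·········
···█>····
···██····
·········
·········
4) ·········
·········
···██····
···█v····
·········
·········
5) ·········
·········
···██····
···█·>···
·········
·········
6) ·········
·········
···██····
···█·█···
·····v···
·········
7) ·········
·········
···██····
···█·█···
····<█···
·········
8) ·········
·········
···██····
···█^█···
····██···
·········
9) ·········
·········
···██····
···██>···
····██···
·········
10) ·········
·········
···██^···
···██····
····██···
·········
11) ·········
·········
···███>··
···██····
····██···
·········
12) ·········
·········
···████··
···██·v··
····██···
·········
13) ·········
·········
···████··
···██<█··
····██···
·········
14) ·········
·········
···██^█··
···████··
····██···
·········
15) ·········
·········
···█<·█··
···████··
····██···
·········
16) ·········
·········
···█··█··
···█v██··
····██···
·········
17) ·········
·········
···█··█··
···█·>█··
····██···
·········
18) ·········
·········
···█·^█··
···█··█··
····██···
·········
19) ·········
·········
···█·█>··
···█··█··
····██···
·········
20) ·········
······^··
···█·█···
···█··█··
····██···
·········
21) ·········
······█>·
···█·█···
···█··█··
····██···
·········
22) ·········
······██·
···█·█·v·
···█··█··
····██···
·········
23) ·········
······██·
···█·█<█·
···█··█··
····██···
·········
24) ·········
······^█·
···█·███·
···█··█··
····██···
·········
25) ·········
·····<·█·
···█·███·
···█··█··
····██···
·········
26) ·····^···
·····█·█·
···█·███·
···█··█··
····██···
·········
27) ·····█>··
·····█·█·
···█·███·
···█··█··
····██···
·········
28) ·····██··
·····█v█·
···█·███·
···█··█··
····██···
·········
29) ·····██··
·····<██·
···█·███·
···█··█··
····██···
·········
30) ·····██··
······██·
···█·v██·
···█··█··
····██···
·········
31) ·····██··
······██·
···█··>█·
···█··█··
····██···
·········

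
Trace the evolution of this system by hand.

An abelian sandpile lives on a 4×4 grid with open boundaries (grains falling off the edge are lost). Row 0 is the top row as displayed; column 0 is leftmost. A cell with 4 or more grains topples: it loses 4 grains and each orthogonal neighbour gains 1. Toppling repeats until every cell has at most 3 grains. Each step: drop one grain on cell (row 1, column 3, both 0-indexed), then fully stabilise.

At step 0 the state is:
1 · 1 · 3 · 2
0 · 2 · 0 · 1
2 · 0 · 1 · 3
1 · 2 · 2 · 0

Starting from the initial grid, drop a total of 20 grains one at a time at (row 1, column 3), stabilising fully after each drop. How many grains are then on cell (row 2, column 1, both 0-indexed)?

t=0: 1 · 1 · 3 · 2
0 · 2 · 0 · 1
2 · 0 · 1 · 3
1 · 2 · 2 · 0
t=1: 1 · 1 · 3 · 2
0 · 2 · 0 · 2
2 · 0 · 1 · 3
1 · 2 · 2 · 0
t=2: 1 · 1 · 3 · 2
0 · 2 · 0 · 3
2 · 0 · 1 · 3
1 · 2 · 2 · 0
t=3: 1 · 1 · 3 · 3
0 · 2 · 1 · 1
2 · 0 · 2 · 0
1 · 2 · 2 · 1
t=4: 1 · 1 · 3 · 3
0 · 2 · 1 · 2
2 · 0 · 2 · 0
1 · 2 · 2 · 1
t=5: 1 · 1 · 3 · 3
0 · 2 · 1 · 3
2 · 0 · 2 · 0
1 · 2 · 2 · 1
t=6: 1 · 2 · 0 · 1
0 · 2 · 3 · 1
2 · 0 · 2 · 1
1 · 2 · 2 · 1
t=7: 1 · 2 · 0 · 1
0 · 2 · 3 · 2
2 · 0 · 2 · 1
1 · 2 · 2 · 1
t=8: 1 · 2 · 0 · 1
0 · 2 · 3 · 3
2 · 0 · 2 · 1
1 · 2 · 2 · 1
t=9: 1 · 2 · 1 · 2
0 · 3 · 0 · 1
2 · 0 · 3 · 2
1 · 2 · 2 · 1
t=10: 1 · 2 · 1 · 2
0 · 3 · 0 · 2
2 · 0 · 3 · 2
1 · 2 · 2 · 1
t=11: 1 · 2 · 1 · 2
0 · 3 · 0 · 3
2 · 0 · 3 · 2
1 · 2 · 2 · 1
t=12: 1 · 2 · 1 · 3
0 · 3 · 1 · 0
2 · 0 · 3 · 3
1 · 2 · 2 · 1
t=13: 1 · 2 · 1 · 3
0 · 3 · 1 · 1
2 · 0 · 3 · 3
1 · 2 · 2 · 1
t=14: 1 · 2 · 1 · 3
0 · 3 · 1 · 2
2 · 0 · 3 · 3
1 · 2 · 2 · 1
t=15: 1 · 2 · 1 · 3
0 · 3 · 1 · 3
2 · 0 · 3 · 3
1 · 2 · 2 · 1
t=16: 1 · 2 · 2 · 0
0 · 3 · 3 · 2
2 · 1 · 0 · 1
1 · 2 · 3 · 2
t=17: 1 · 2 · 2 · 0
0 · 3 · 3 · 3
2 · 1 · 0 · 1
1 · 2 · 3 · 2
t=18: 1 · 3 · 3 · 1
1 · 0 · 1 · 1
2 · 2 · 1 · 2
1 · 2 · 3 · 2
t=19: 1 · 3 · 3 · 1
1 · 0 · 1 · 2
2 · 2 · 1 · 2
1 · 2 · 3 · 2
t=20: 1 · 3 · 3 · 1
1 · 0 · 1 · 3
2 · 2 · 1 · 2
1 · 2 · 3 · 2

2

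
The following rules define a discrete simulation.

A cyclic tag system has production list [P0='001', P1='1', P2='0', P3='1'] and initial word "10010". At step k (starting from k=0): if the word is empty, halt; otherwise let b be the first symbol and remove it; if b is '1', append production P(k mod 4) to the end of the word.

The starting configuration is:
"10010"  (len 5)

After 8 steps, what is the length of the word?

2

0) "10010"  (len 5)
1) "0010001"  (len 7)
2) "010001"  (len 6)
3) "10001"  (len 5)
4) "00011"  (len 5)
5) "0011"  (len 4)
6) "011"  (len 3)
7) "11"  (len 2)
8) "11"  (len 2)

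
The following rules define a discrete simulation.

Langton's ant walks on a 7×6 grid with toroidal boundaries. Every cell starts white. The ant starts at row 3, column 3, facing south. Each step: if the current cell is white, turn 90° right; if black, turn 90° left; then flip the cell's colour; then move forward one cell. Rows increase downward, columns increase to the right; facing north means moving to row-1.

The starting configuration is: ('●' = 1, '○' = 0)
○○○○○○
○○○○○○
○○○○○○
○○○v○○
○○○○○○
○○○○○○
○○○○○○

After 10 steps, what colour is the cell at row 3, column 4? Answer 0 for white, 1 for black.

step 0: ○○○○○○
○○○○○○
○○○○○○
○○○v○○
○○○○○○
○○○○○○
○○○○○○
step 1: ○○○○○○
○○○○○○
○○○○○○
○○<●○○
○○○○○○
○○○○○○
○○○○○○
step 2: ○○○○○○
○○○○○○
○○^○○○
○○●●○○
○○○○○○
○○○○○○
○○○○○○
step 3: ○○○○○○
○○○○○○
○○●>○○
○○●●○○
○○○○○○
○○○○○○
○○○○○○
step 4: ○○○○○○
○○○○○○
○○●●○○
○○●v○○
○○○○○○
○○○○○○
○○○○○○
step 5: ○○○○○○
○○○○○○
○○●●○○
○○●○>○
○○○○○○
○○○○○○
○○○○○○
step 6: ○○○○○○
○○○○○○
○○●●○○
○○●○●○
○○○○v○
○○○○○○
○○○○○○
step 7: ○○○○○○
○○○○○○
○○●●○○
○○●○●○
○○○<●○
○○○○○○
○○○○○○
step 8: ○○○○○○
○○○○○○
○○●●○○
○○●^●○
○○○●●○
○○○○○○
○○○○○○
step 9: ○○○○○○
○○○○○○
○○●●○○
○○●●>○
○○○●●○
○○○○○○
○○○○○○
step 10: ○○○○○○
○○○○○○
○○●●^○
○○●●○○
○○○●●○
○○○○○○
○○○○○○

0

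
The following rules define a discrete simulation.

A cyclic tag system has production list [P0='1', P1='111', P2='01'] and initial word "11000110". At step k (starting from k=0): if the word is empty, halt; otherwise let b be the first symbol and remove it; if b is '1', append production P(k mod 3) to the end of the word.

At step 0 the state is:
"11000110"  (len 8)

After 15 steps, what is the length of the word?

13

step 0: "11000110"  (len 8)
step 1: "10001101"  (len 8)
step 2: "0001101111"  (len 10)
step 3: "001101111"  (len 9)
step 4: "01101111"  (len 8)
step 5: "1101111"  (len 7)
step 6: "10111101"  (len 8)
step 7: "01111011"  (len 8)
step 8: "1111011"  (len 7)
step 9: "11101101"  (len 8)
step 10: "11011011"  (len 8)
step 11: "1011011111"  (len 10)
step 12: "01101111101"  (len 11)
step 13: "1101111101"  (len 10)
step 14: "101111101111"  (len 12)
step 15: "0111110111101"  (len 13)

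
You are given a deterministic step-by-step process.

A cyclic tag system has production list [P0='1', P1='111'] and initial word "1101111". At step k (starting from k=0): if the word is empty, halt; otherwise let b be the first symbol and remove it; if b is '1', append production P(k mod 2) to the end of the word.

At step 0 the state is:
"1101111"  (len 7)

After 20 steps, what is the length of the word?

step 0: "1101111"  (len 7)
step 1: "1011111"  (len 7)
step 2: "011111111"  (len 9)
step 3: "11111111"  (len 8)
step 4: "1111111111"  (len 10)
step 5: "1111111111"  (len 10)
step 6: "111111111111"  (len 12)
step 7: "111111111111"  (len 12)
step 8: "11111111111111"  (len 14)
step 9: "11111111111111"  (len 14)
step 10: "1111111111111111"  (len 16)
step 11: "1111111111111111"  (len 16)
step 12: "111111111111111111"  (len 18)
step 13: "111111111111111111"  (len 18)
step 14: "11111111111111111111"  (len 20)
step 15: "11111111111111111111"  (len 20)
step 16: "1111111111111111111111"  (len 22)
step 17: "1111111111111111111111"  (len 22)
step 18: "111111111111111111111111"  (len 24)
step 19: "111111111111111111111111"  (len 24)
step 20: "11111111111111111111111111"  (len 26)

26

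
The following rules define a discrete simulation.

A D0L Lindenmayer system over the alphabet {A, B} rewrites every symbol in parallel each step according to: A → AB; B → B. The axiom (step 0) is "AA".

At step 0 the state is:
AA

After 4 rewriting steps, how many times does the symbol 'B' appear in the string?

t=0: AA
t=1: ABAB
t=2: ABBABB
t=3: ABBBABBB
t=4: ABBBBABBBB

8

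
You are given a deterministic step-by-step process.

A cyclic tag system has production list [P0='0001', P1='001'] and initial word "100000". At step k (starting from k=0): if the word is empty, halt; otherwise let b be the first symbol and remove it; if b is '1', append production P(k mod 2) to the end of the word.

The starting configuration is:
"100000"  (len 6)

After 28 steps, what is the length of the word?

k=0  "100000"  (len 6)
k=1  "000000001"  (len 9)
k=2  "00000001"  (len 8)
k=3  "0000001"  (len 7)
k=4  "000001"  (len 6)
k=5  "00001"  (len 5)
k=6  "0001"  (len 4)
k=7  "001"  (len 3)
k=8  "01"  (len 2)
k=9  "1"  (len 1)
k=10  "001"  (len 3)
k=11  "01"  (len 2)
k=12  "1"  (len 1)
k=13  "0001"  (len 4)
k=14  "001"  (len 3)
k=15  "01"  (len 2)
k=16  "1"  (len 1)
k=17  "0001"  (len 4)
k=18  "001"  (len 3)
k=19  "01"  (len 2)
k=20  "1"  (len 1)
k=21  "0001"  (len 4)
k=22  "001"  (len 3)
k=23  "01"  (len 2)
k=24  "1"  (len 1)
k=25  "0001"  (len 4)
k=26  "001"  (len 3)
k=27  "01"  (len 2)
k=28  "1"  (len 1)

1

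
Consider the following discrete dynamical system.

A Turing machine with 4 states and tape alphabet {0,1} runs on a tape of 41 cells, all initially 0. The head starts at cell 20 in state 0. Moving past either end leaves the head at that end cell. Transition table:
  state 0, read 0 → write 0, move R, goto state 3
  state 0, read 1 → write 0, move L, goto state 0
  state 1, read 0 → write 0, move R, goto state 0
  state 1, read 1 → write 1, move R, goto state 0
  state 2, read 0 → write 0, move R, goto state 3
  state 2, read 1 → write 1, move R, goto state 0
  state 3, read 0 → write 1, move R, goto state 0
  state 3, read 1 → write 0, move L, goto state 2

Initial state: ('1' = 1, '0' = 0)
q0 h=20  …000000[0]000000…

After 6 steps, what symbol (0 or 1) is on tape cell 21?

1

[0] q0 h=20  …000000[0]000000…
[1] q3 h=21  …000000[0]000000…
[2] q0 h=22  …000001[0]000000…
[3] q3 h=23  …000010[0]000000…
[4] q0 h=24  …000101[0]000000…
[5] q3 h=25  …001010[0]000000…
[6] q0 h=26  …010101[0]000000…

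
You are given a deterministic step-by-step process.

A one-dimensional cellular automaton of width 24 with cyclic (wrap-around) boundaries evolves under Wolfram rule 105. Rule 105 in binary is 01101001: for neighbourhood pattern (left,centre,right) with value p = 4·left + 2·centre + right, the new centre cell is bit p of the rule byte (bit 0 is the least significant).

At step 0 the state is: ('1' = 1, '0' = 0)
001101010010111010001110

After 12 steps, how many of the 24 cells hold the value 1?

[0] 001101010010111010001110
[1] 101110100001101100101010
[2] 011011001101111100010101
[3] 111111001111000101001010
[4] 100001001001010010000101
[5] 101100000000100000110011
[6] 111101111110001110110010
[7] 100111000010101011110001
[8] 100101011001010110010101
[9] 100010111000101110001011
[10] 101001101010011010100110
[11] 010001110100011101000111
[12] 100101011001010110010101

12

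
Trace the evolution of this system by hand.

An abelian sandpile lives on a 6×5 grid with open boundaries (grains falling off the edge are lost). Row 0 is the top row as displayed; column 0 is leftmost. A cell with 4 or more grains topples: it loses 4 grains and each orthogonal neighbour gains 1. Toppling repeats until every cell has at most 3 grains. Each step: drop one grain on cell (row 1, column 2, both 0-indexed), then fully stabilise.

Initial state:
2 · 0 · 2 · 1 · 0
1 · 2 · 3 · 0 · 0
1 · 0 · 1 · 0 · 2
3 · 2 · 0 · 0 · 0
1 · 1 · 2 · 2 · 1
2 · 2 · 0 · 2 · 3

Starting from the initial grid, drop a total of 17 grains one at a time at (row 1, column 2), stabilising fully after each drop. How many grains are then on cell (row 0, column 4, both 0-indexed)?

1

0) 2 · 0 · 2 · 1 · 0
1 · 2 · 3 · 0 · 0
1 · 0 · 1 · 0 · 2
3 · 2 · 0 · 0 · 0
1 · 1 · 2 · 2 · 1
2 · 2 · 0 · 2 · 3
1) 2 · 0 · 3 · 1 · 0
1 · 3 · 0 · 1 · 0
1 · 0 · 2 · 0 · 2
3 · 2 · 0 · 0 · 0
1 · 1 · 2 · 2 · 1
2 · 2 · 0 · 2 · 3
2) 2 · 0 · 3 · 1 · 0
1 · 3 · 1 · 1 · 0
1 · 0 · 2 · 0 · 2
3 · 2 · 0 · 0 · 0
1 · 1 · 2 · 2 · 1
2 · 2 · 0 · 2 · 3
3) 2 · 0 · 3 · 1 · 0
1 · 3 · 2 · 1 · 0
1 · 0 · 2 · 0 · 2
3 · 2 · 0 · 0 · 0
1 · 1 · 2 · 2 · 1
2 · 2 · 0 · 2 · 3
4) 2 · 0 · 3 · 1 · 0
1 · 3 · 3 · 1 · 0
1 · 0 · 2 · 0 · 2
3 · 2 · 0 · 0 · 0
1 · 1 · 2 · 2 · 1
2 · 2 · 0 · 2 · 3
5) 2 · 2 · 0 · 2 · 0
2 · 0 · 2 · 2 · 0
1 · 1 · 3 · 0 · 2
3 · 2 · 0 · 0 · 0
1 · 1 · 2 · 2 · 1
2 · 2 · 0 · 2 · 3
6) 2 · 2 · 0 · 2 · 0
2 · 0 · 3 · 2 · 0
1 · 1 · 3 · 0 · 2
3 · 2 · 0 · 0 · 0
1 · 1 · 2 · 2 · 1
2 · 2 · 0 · 2 · 3
7) 2 · 2 · 1 · 2 · 0
2 · 1 · 1 · 3 · 0
1 · 2 · 0 · 1 · 2
3 · 2 · 1 · 0 · 0
1 · 1 · 2 · 2 · 1
2 · 2 · 0 · 2 · 3
8) 2 · 2 · 1 · 2 · 0
2 · 1 · 2 · 3 · 0
1 · 2 · 0 · 1 · 2
3 · 2 · 1 · 0 · 0
1 · 1 · 2 · 2 · 1
2 · 2 · 0 · 2 · 3
9) 2 · 2 · 1 · 2 · 0
2 · 1 · 3 · 3 · 0
1 · 2 · 0 · 1 · 2
3 · 2 · 1 · 0 · 0
1 · 1 · 2 · 2 · 1
2 · 2 · 0 · 2 · 3
10) 2 · 2 · 2 · 3 · 0
2 · 2 · 1 · 0 · 1
1 · 2 · 1 · 2 · 2
3 · 2 · 1 · 0 · 0
1 · 1 · 2 · 2 · 1
2 · 2 · 0 · 2 · 3
11) 2 · 2 · 2 · 3 · 0
2 · 2 · 2 · 0 · 1
1 · 2 · 1 · 2 · 2
3 · 2 · 1 · 0 · 0
1 · 1 · 2 · 2 · 1
2 · 2 · 0 · 2 · 3
12) 2 · 2 · 2 · 3 · 0
2 · 2 · 3 · 0 · 1
1 · 2 · 1 · 2 · 2
3 · 2 · 1 · 0 · 0
1 · 1 · 2 · 2 · 1
2 · 2 · 0 · 2 · 3
13) 2 · 2 · 3 · 3 · 0
2 · 3 · 0 · 1 · 1
1 · 2 · 2 · 2 · 2
3 · 2 · 1 · 0 · 0
1 · 1 · 2 · 2 · 1
2 · 2 · 0 · 2 · 3
14) 2 · 2 · 3 · 3 · 0
2 · 3 · 1 · 1 · 1
1 · 2 · 2 · 2 · 2
3 · 2 · 1 · 0 · 0
1 · 1 · 2 · 2 · 1
2 · 2 · 0 · 2 · 3
15) 2 · 2 · 3 · 3 · 0
2 · 3 · 2 · 1 · 1
1 · 2 · 2 · 2 · 2
3 · 2 · 1 · 0 · 0
1 · 1 · 2 · 2 · 1
2 · 2 · 0 · 2 · 3
16) 2 · 2 · 3 · 3 · 0
2 · 3 · 3 · 1 · 1
1 · 2 · 2 · 2 · 2
3 · 2 · 1 · 0 · 0
1 · 1 · 2 · 2 · 1
2 · 2 · 0 · 2 · 3
17) 3 · 0 · 2 · 0 · 1
3 · 1 · 2 · 3 · 1
1 · 3 · 3 · 2 · 2
3 · 2 · 1 · 0 · 0
1 · 1 · 2 · 2 · 1
2 · 2 · 0 · 2 · 3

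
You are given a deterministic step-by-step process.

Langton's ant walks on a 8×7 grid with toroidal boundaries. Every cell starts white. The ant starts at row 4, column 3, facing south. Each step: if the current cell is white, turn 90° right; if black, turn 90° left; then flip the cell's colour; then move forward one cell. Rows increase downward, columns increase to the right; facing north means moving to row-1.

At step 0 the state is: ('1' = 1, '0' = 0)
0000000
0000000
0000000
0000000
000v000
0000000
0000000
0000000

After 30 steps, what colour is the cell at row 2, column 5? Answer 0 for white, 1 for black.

1

gen 0: 0000000
0000000
0000000
0000000
000v000
0000000
0000000
0000000
gen 1: 0000000
0000000
0000000
0000000
00<1000
0000000
0000000
0000000
gen 2: 0000000
0000000
0000000
00^0000
0011000
0000000
0000000
0000000
gen 3: 0000000
0000000
0000000
001>000
0011000
0000000
0000000
0000000
gen 4: 0000000
0000000
0000000
0011000
001v000
0000000
0000000
0000000
gen 5: 0000000
0000000
0000000
0011000
0010>00
0000000
0000000
0000000
gen 6: 0000000
0000000
0000000
0011000
0010100
0000v00
0000000
0000000
gen 7: 0000000
0000000
0000000
0011000
0010100
000<100
0000000
0000000
gen 8: 0000000
0000000
0000000
0011000
001^100
0001100
0000000
0000000
gen 9: 0000000
0000000
0000000
0011000
0011>00
0001100
0000000
0000000
gen 10: 0000000
0000000
0000000
0011^00
0011000
0001100
0000000
0000000
gen 11: 0000000
0000000
0000000
00111>0
0011000
0001100
0000000
0000000
gen 12: 0000000
0000000
0000000
0011110
00110v0
0001100
0000000
0000000
gen 13: 0000000
0000000
0000000
0011110
0011<10
0001100
0000000
0000000
gen 14: 0000000
0000000
0000000
0011^10
0011110
0001100
0000000
0000000
gen 15: 0000000
0000000
0000000
001<010
0011110
0001100
0000000
0000000
gen 16: 0000000
0000000
0000000
0010010
001v110
0001100
0000000
0000000
gen 17: 0000000
0000000
0000000
0010010
0010>10
0001100
0000000
0000000
gen 18: 0000000
0000000
0000000
0010^10
0010010
0001100
0000000
0000000
gen 19: 0000000
0000000
0000000
00101>0
0010010
0001100
0000000
0000000
gen 20: 0000000
0000000
00000^0
0010100
0010010
0001100
0000000
0000000
gen 21: 0000000
0000000
000001>
0010100
0010010
0001100
0000000
0000000
gen 22: 0000000
0000000
0000011
001010v
0010010
0001100
0000000
0000000
gen 23: 0000000
0000000
0000011
00101<1
0010010
0001100
0000000
0000000
gen 24: 0000000
0000000
00000^1
0010111
0010010
0001100
0000000
0000000
gen 25: 0000000
0000000
0000<01
0010111
0010010
0001100
0000000
0000000
gen 26: 0000000
0000^00
0000101
0010111
0010010
0001100
0000000
0000000
gen 27: 0000000
00001>0
0000101
0010111
0010010
0001100
0000000
0000000
gen 28: 0000000
0000110
00001v1
0010111
0010010
0001100
0000000
0000000
gen 29: 0000000
0000110
0000<11
0010111
0010010
0001100
0000000
0000000
gen 30: 0000000
0000110
0000011
0010v11
0010010
0001100
0000000
0000000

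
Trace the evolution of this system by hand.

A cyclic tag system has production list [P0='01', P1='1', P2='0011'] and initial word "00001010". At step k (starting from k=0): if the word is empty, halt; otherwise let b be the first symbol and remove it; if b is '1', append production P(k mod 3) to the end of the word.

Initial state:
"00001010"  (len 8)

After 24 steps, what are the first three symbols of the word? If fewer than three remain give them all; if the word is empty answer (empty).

t=0: "00001010"  (len 8)
t=1: "0001010"  (len 7)
t=2: "001010"  (len 6)
t=3: "01010"  (len 5)
t=4: "1010"  (len 4)
t=5: "0101"  (len 4)
t=6: "101"  (len 3)
t=7: "0101"  (len 4)
t=8: "101"  (len 3)
t=9: "010011"  (len 6)
t=10: "10011"  (len 5)
t=11: "00111"  (len 5)
t=12: "0111"  (len 4)
t=13: "111"  (len 3)
t=14: "111"  (len 3)
t=15: "110011"  (len 6)
t=16: "1001101"  (len 7)
t=17: "0011011"  (len 7)
t=18: "011011"  (len 6)
t=19: "11011"  (len 5)
t=20: "10111"  (len 5)
t=21: "01110011"  (len 8)
t=22: "1110011"  (len 7)
t=23: "1100111"  (len 7)
t=24: "1001110011"  (len 10)

100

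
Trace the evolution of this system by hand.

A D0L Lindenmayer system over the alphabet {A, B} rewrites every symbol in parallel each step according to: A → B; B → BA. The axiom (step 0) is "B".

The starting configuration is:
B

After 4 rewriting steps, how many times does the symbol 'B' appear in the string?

5

[0] B
[1] BA
[2] BAB
[3] BABBA
[4] BABBABAB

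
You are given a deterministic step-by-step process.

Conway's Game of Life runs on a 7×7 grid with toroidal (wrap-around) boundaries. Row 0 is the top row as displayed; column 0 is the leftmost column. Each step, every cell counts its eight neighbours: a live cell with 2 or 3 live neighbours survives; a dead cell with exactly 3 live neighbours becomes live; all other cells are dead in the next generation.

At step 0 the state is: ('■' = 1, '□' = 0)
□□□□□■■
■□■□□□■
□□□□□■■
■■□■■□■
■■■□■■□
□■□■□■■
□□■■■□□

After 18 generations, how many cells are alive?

0) □□□□□■■
■□■□□□■
□□□□□■■
■■□■■□■
■■■□■■□
□■□■□■■
□□■■■□□
1) ■■■□■■■
■□□□□□□
□□■■■□□
□□□■□□□
□□□□□□□
□□□□□□■
■□■■□□□
2) □□■□■■□
■□□□□□□
□□■■■□□
□□■■■□□
□□□□□□□
□□□□□□□
□□■■■□□
3) □■■□■■□
□■■□□■□
□■■□■□□
□□■□■□□
□□□■□□□
□□□■□□□
□□■□■■□
4) □□□□□□■
■□□□□■□
□□□□■■□
□■■□■□□
□□■■■□□
□□■■□□□
□■■□□■□
5) ■■□□□■■
□□□□■■□
□■□■■■■
□■■□□□□
□□□□■□□
□□□□□□□
□■■■□□□
6) ■■□■□■■
□■■■□□□
■■□■□□■
■■■□□□□
□□□□□□□
□□■■□□□
□■■□□□■
7) □□□■■■■
□□□■□■□
□□□■□□■
□□■□□□■
□□□■□□□
□■■■□□□
□□□□■■■
8) □□□■□□□
□□■■□□□
□□■■■■■
□□■■□□□
□■□■□□□
□□■■□■□
■□□□□□■
9) □□■■□□□
□□□□□■□
□■□□□■□
□■□□□■□
□■□□□□□
■■■■■□■
□□■■■□■
10) □□■□□■□
□□■□■□□
□□□□■■■
■■■□□□□
□□□■■■■
□□□□■□■
□□□□□□■
11) □□□■□■□
□□□□■□■
■□■□■■■
■■■□□□□
□■■■■□■
■□□■■□■
□□□□□□■
12) □□□□■■■
■□□□□□□
□□■□■□□
□□□□□□□
□□□□■□■
□■□□■□■
■□□■□□■
13) □□□□■■□
□□□■■□■
□□□□□□□
□□□■□■□
■□□□□□□
□□□■■□■
□□□■□□□
14) □□□□□■□
□□□■■□□
□□□■□■□
□□□□□□□
□□□■□■■
□□□■■□□
□□□■□□□
15) □□□■□□□
□□□■□■□
□□□■□□□
□□□□□■■
□□□■□■□
□□■■□■□
□□□■□□□
16) □□■■□□□
□□■■□□□
□□□□□■■
□□□□□■■
□□■■□■□
□□■■□□□
□□□■□□□
17) □□□□■□□
□□■■■□□
□□□□■■■
□□□□□□□
□□■■□■■
□□□□□□□
□□□□■□□
18) □□□□■■□
□□□□□□□
□□□□■■□
□□□■□□□
□□□□□□□
□□□■■■□
□□□□□□□

8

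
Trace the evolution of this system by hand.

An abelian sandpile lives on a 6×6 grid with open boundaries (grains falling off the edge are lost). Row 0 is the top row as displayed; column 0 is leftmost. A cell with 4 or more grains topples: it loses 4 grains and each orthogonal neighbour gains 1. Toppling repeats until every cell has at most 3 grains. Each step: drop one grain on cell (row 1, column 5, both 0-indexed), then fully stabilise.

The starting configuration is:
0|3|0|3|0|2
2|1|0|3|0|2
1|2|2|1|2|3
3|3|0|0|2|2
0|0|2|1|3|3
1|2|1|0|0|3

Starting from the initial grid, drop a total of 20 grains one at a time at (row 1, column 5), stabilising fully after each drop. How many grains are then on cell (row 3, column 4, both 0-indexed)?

0) 0|3|0|3|0|2
2|1|0|3|0|2
1|2|2|1|2|3
3|3|0|0|2|2
0|0|2|1|3|3
1|2|1|0|0|3
1) 0|3|0|3|0|2
2|1|0|3|0|3
1|2|2|1|2|3
3|3|0|0|2|2
0|0|2|1|3|3
1|2|1|0|0|3
2) 0|3|0|3|0|3
2|1|0|3|1|1
1|2|2|1|3|0
3|3|0|0|2|3
0|0|2|1|3|3
1|2|1|0|0|3
3) 0|3|0|3|0|3
2|1|0|3|1|2
1|2|2|1|3|0
3|3|0|0|2|3
0|0|2|1|3|3
1|2|1|0|0|3
4) 0|3|0|3|0|3
2|1|0|3|1|3
1|2|2|1|3|0
3|3|0|0|2|3
0|0|2|1|3|3
1|2|1|0|0|3
5) 0|3|0|3|1|0
2|1|0|3|2|1
1|2|2|1|3|1
3|3|0|0|2|3
0|0|2|1|3|3
1|2|1|0|0|3
6) 0|3|0|3|1|0
2|1|0|3|2|2
1|2|2|1|3|1
3|3|0|0|2|3
0|0|2|1|3|3
1|2|1|0|0|3
7) 0|3|0|3|1|0
2|1|0|3|2|3
1|2|2|1|3|1
3|3|0|0|2|3
0|0|2|1|3|3
1|2|1|0|0|3
8) 0|3|0|3|1|1
2|1|0|3|3|0
1|2|2|1|3|2
3|3|0|0|2|3
0|0|2|1|3|3
1|2|1|0|0|3
9) 0|3|0|3|1|1
2|1|0|3|3|1
1|2|2|1|3|2
3|3|0|0|2|3
0|0|2|1|3|3
1|2|1|0|0|3
10) 0|3|0|3|1|1
2|1|0|3|3|2
1|2|2|1|3|2
3|3|0|0|2|3
0|0|2|1|3|3
1|2|1|0|0|3
11) 0|3|0|3|1|1
2|1|0|3|3|3
1|2|2|1|3|2
3|3|0|0|2|3
0|0|2|1|3|3
1|2|1|0|0|3
12) 0|3|1|0|3|2
2|1|1|1|2|2
1|2|2|3|2|1
3|3|0|1|1|2
0|0|2|2|1|2
1|2|1|0|2|0
13) 0|3|1|0|3|2
2|1|1|1|2|3
1|2|2|3|2|1
3|3|0|1|1|2
0|0|2|2|1|2
1|2|1|0|2|0
14) 0|3|1|0|3|3
2|1|1|1|3|0
1|2|2|3|2|2
3|3|0|1|1|2
0|0|2|2|1|2
1|2|1|0|2|0
15) 0|3|1|0|3|3
2|1|1|1|3|1
1|2|2|3|2|2
3|3|0|1|1|2
0|0|2|2|1|2
1|2|1|0|2|0
16) 0|3|1|0|3|3
2|1|1|1|3|2
1|2|2|3|2|2
3|3|0|1|1|2
0|0|2|2|1|2
1|2|1|0|2|0
17) 0|3|1|0|3|3
2|1|1|1|3|3
1|2|2|3|2|2
3|3|0|1|1|2
0|0|2|2|1|2
1|2|1|0|2|0
18) 0|3|1|1|1|1
2|1|1|2|1|2
1|2|2|3|3|3
3|3|0|1|1|2
0|0|2|2|1|2
1|2|1|0|2|0
19) 0|3|1|1|1|1
2|1|1|2|1|3
1|2|2|3|3|3
3|3|0|1|1|2
0|0|2|2|1|2
1|2|1|0|2|0
20) 0|3|1|1|1|2
2|1|1|3|3|1
1|2|3|0|1|1
3|3|0|2|2|3
0|0|2|2|1|2
1|2|1|0|2|0

2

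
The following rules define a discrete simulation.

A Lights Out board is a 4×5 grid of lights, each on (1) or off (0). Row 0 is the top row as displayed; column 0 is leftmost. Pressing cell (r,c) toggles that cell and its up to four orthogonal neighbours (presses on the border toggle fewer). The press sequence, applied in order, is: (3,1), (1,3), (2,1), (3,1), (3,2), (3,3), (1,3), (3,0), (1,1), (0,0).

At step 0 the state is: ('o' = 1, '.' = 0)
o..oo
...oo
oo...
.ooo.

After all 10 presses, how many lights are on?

12

[0] o..oo
...oo
oo...
.ooo.
[1] o..oo
...oo
o....
o..o.
[2] o...o
..o..
o..o.
o..o.
[3] o...o
.oo..
.ooo.
oo.o.
[4] o...o
.oo..
..oo.
..oo.
[5] o...o
.oo..
...o.
.o...
[6] o...o
.oo..
.....
.oooo
[7] o..oo
.o.oo
...o.
.oooo
[8] o..oo
.o.oo
o..o.
o.ooo
[9] oo.oo
o.ooo
oo.o.
o.ooo
[10] ...oo
..ooo
oo.o.
o.ooo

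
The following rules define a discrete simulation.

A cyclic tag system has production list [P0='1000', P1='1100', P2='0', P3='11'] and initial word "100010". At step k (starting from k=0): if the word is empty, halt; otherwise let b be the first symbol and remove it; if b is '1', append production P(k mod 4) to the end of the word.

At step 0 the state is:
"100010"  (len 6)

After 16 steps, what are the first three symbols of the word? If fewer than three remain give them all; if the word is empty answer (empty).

(empty)

k=0  "100010"  (len 6)
k=1  "000101000"  (len 9)
k=2  "00101000"  (len 8)
k=3  "0101000"  (len 7)
k=4  "101000"  (len 6)
k=5  "010001000"  (len 9)
k=6  "10001000"  (len 8)
k=7  "00010000"  (len 8)
k=8  "0010000"  (len 7)
k=9  "010000"  (len 6)
k=10  "10000"  (len 5)
k=11  "00000"  (len 5)
k=12  "0000"  (len 4)
k=13  "000"  (len 3)
k=14  "00"  (len 2)
k=15  "0"  (len 1)
k=16  (halted — word empty)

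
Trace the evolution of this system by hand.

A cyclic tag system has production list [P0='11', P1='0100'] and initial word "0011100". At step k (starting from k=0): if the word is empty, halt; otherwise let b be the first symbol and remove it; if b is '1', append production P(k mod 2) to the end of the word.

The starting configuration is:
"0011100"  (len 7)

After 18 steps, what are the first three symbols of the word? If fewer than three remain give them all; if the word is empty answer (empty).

step 0: "0011100"  (len 7)
step 1: "011100"  (len 6)
step 2: "11100"  (len 5)
step 3: "110011"  (len 6)
step 4: "100110100"  (len 9)
step 5: "0011010011"  (len 10)
step 6: "011010011"  (len 9)
step 7: "11010011"  (len 8)
step 8: "10100110100"  (len 11)
step 9: "010011010011"  (len 12)
step 10: "10011010011"  (len 11)
step 11: "001101001111"  (len 12)
step 12: "01101001111"  (len 11)
step 13: "1101001111"  (len 10)
step 14: "1010011110100"  (len 13)
step 15: "01001111010011"  (len 14)
step 16: "1001111010011"  (len 13)
step 17: "00111101001111"  (len 14)
step 18: "0111101001111"  (len 13)

011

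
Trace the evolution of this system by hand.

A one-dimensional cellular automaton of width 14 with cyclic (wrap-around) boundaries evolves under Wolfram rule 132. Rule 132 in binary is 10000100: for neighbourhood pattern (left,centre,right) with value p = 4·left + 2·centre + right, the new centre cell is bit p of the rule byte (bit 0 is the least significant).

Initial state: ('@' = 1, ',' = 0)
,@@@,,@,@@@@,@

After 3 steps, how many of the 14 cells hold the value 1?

k=0  ,@@@,,@,@@@@,@
k=1  ,,@,,,@,,@@,,@
k=2  ,,@,,,@,,,,,,@
k=3  ,,@,,,@,,,,,,@

3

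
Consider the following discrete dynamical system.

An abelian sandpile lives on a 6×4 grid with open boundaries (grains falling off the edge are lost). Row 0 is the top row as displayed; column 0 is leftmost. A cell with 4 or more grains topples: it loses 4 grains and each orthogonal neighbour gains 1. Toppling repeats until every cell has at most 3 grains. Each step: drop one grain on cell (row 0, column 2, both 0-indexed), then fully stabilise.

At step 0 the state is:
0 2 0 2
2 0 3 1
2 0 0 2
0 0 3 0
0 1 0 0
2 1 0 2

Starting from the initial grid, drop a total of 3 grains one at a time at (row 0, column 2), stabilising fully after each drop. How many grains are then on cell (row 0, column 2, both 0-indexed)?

3

step 0: 0 2 0 2
2 0 3 1
2 0 0 2
0 0 3 0
0 1 0 0
2 1 0 2
step 1: 0 2 1 2
2 0 3 1
2 0 0 2
0 0 3 0
0 1 0 0
2 1 0 2
step 2: 0 2 2 2
2 0 3 1
2 0 0 2
0 0 3 0
0 1 0 0
2 1 0 2
step 3: 0 2 3 2
2 0 3 1
2 0 0 2
0 0 3 0
0 1 0 0
2 1 0 2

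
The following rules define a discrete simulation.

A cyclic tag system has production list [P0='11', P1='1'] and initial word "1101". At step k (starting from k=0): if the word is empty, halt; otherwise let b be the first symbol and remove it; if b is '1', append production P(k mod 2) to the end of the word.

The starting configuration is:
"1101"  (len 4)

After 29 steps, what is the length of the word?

[0] "1101"  (len 4)
[1] "10111"  (len 5)
[2] "01111"  (len 5)
[3] "1111"  (len 4)
[4] "1111"  (len 4)
[5] "11111"  (len 5)
[6] "11111"  (len 5)
[7] "111111"  (len 6)
[8] "111111"  (len 6)
[9] "1111111"  (len 7)
[10] "1111111"  (len 7)
[11] "11111111"  (len 8)
[12] "11111111"  (len 8)
[13] "111111111"  (len 9)
[14] "111111111"  (len 9)
[15] "1111111111"  (len 10)
[16] "1111111111"  (len 10)
[17] "11111111111"  (len 11)
[18] "11111111111"  (len 11)
[19] "111111111111"  (len 12)
[20] "111111111111"  (len 12)
[21] "1111111111111"  (len 13)
[22] "1111111111111"  (len 13)
[23] "11111111111111"  (len 14)
[24] "11111111111111"  (len 14)
[25] "111111111111111"  (len 15)
[26] "111111111111111"  (len 15)
[27] "1111111111111111"  (len 16)
[28] "1111111111111111"  (len 16)
[29] "11111111111111111"  (len 17)

17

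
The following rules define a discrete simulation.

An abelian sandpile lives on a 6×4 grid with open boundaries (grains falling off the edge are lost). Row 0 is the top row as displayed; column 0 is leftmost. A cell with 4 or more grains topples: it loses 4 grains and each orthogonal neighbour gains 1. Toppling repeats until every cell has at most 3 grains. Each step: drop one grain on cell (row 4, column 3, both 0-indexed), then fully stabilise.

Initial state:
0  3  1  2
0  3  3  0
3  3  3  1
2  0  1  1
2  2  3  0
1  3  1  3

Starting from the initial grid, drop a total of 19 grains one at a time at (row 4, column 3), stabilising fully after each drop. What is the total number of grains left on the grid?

[0] 0  3  1  2
0  3  3  0
3  3  3  1
2  0  1  1
2  2  3  0
1  3  1  3
[1] 0  3  1  2
0  3  3  0
3  3  3  1
2  0  1  1
2  2  3  1
1  3  1  3
[2] 0  3  1  2
0  3  3  0
3  3  3  1
2  0  1  1
2  2  3  2
1  3  1  3
[3] 0  3  1  2
0  3  3  0
3  3  3  1
2  0  1  1
2  2  3  3
1  3  1  3
[4] 0  3  1  2
0  3  3  0
3  3  3  1
2  0  2  2
2  3  0  2
1  3  3  0
[5] 0  3  1  2
0  3  3  0
3  3  3  1
2  0  2  2
2  3  0  3
1  3  3  0
[6] 0  3  1  2
0  3  3  0
3  3  3  1
2  0  2  3
2  3  1  0
1  3  3  1
[7] 0  3  1  2
0  3  3  0
3  3  3  1
2  0  2  3
2  3  1  1
1  3  3  1
[8] 0  3  1  2
0  3  3  0
3  3  3  1
2  0  2  3
2  3  1  2
1  3  3  1
[9] 0  3  1  2
0  3  3  0
3  3  3  1
2  0  2  3
2  3  1  3
1  3  3  1
[10] 0  3  1  2
0  3  3  0
3  3  3  2
2  0  3  0
2  3  2  1
1  3  3  2
[11] 0  3  1  2
0  3  3  0
3  3  3  2
2  0  3  0
2  3  2  2
1  3  3  2
[12] 0  3  1  2
0  3  3  0
3  3  3  2
2  0  3  0
2  3  2  3
1  3  3  2
[13] 0  3  1  2
0  3  3  0
3  3  3  2
2  0  3  1
2  3  3  0
1  3  3  3
[14] 0  3  1  2
0  3  3  0
3  3  3  2
2  0  3  1
2  3  3  1
1  3  3  3
[15] 0  3  1  2
0  3  3  0
3  3  3  2
2  0  3  1
2  3  3  2
1  3  3  3
[16] 0  3  1  2
0  3  3  0
3  3  3  2
2  0  3  1
2  3  3  3
1  3  3  3
[17] 1  0  3  2
2  2  1  1
0  2  2  3
3  3  1  3
3  1  3  2
2  1  2  1
[18] 1  0  3  2
2  2  1  1
0  2  2  3
3  3  1  3
3  1  3  3
2  1  2  1
[19] 1  0  3  2
2  2  1  2
0  2  3  0
3  3  3  1
3  2  0  2
2  1  3  2

43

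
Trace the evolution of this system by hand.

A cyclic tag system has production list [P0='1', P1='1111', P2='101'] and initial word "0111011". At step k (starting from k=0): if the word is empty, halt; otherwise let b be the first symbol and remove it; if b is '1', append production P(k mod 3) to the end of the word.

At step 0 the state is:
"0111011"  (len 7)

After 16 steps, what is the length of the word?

k=0  "0111011"  (len 7)
k=1  "111011"  (len 6)
k=2  "110111111"  (len 9)
k=3  "10111111101"  (len 11)
k=4  "01111111011"  (len 11)
k=5  "1111111011"  (len 10)
k=6  "111111011101"  (len 12)
k=7  "111110111011"  (len 12)
k=8  "111101110111111"  (len 15)
k=9  "11101110111111101"  (len 17)
k=10  "11011101111111011"  (len 17)
k=11  "10111011111110111111"  (len 20)
k=12  "0111011111110111111101"  (len 22)
k=13  "111011111110111111101"  (len 21)
k=14  "110111111101111111011111"  (len 24)
k=15  "10111111101111111011111101"  (len 26)
k=16  "01111111011111110111111011"  (len 26)

26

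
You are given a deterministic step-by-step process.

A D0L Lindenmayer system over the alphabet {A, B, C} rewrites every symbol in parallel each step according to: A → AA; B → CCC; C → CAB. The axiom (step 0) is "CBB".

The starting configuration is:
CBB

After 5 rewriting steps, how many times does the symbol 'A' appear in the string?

235

0) CBB
1) CABCCCCCC
2) CABAACCCCABCABCABCABCABCAB
3) CABAACCCAAAACABCABCABCABAACCCCABAACCCCABAACCCCABAACCCCABAACCCCABAACCC
4) CABAACCCAAAACABCABCABAAAAAAAACABAACCCCABAACCCCABAACCCCABAA…CCCAAAACABCABCABCABAACCCAAAACABCABCABCABAACCCAAAACABCABCAB  (len 179)
5) CABAACCCAAAACABCABCABAAAAAAAACABAACCCCABAACCCCABAACCCAAAAA…AACCCCABAACCCAAAACABCABCABAAAAAAAACABAACCCCABAACCCCABAACCC  (len 450)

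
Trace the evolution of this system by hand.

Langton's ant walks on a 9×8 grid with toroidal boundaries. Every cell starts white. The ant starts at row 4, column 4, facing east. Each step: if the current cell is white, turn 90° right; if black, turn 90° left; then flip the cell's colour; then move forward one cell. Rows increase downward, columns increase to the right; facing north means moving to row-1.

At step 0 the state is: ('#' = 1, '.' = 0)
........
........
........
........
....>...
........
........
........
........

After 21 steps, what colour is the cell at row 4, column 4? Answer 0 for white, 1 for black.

0

k=0  ........
........
........
........
....>...
........
........
........
........
k=1  ........
........
........
........
....#...
....v...
........
........
........
k=2  ........
........
........
........
....#...
...<#...
........
........
........
k=3  ........
........
........
........
...^#...
...##...
........
........
........
k=4  ........
........
........
........
...#>...
...##...
........
........
........
k=5  ........
........
........
....^...
...#....
...##...
........
........
........
k=6  ........
........
........
....#>..
...#....
...##...
........
........
........
k=7  ........
........
........
....##..
...#.v..
...##...
........
........
........
k=8  ........
........
........
....##..
...#<#..
...##...
........
........
........
k=9  ........
........
........
....^#..
...###..
...##...
........
........
........
k=10  ........
........
........
...<.#..
...###..
...##...
........
........
........
k=11  ........
........
...^....
...#.#..
...###..
...##...
........
........
........
k=12  ........
........
...#>...
...#.#..
...###..
...##...
........
........
........
k=13  ........
........
...##...
...#v#..
...###..
...##...
........
........
........
k=14  ........
........
...##...
...<##..
...###..
...##...
........
........
........
k=15  ........
........
...##...
....##..
...v##..
...##...
........
........
........
k=16  ........
........
...##...
....##..
....>#..
...##...
........
........
........
k=17  ........
........
...##...
....^#..
.....#..
...##...
........
........
........
k=18  ........
........
...##...
...<.#..
.....#..
...##...
........
........
........
k=19  ........
........
...^#...
...#.#..
.....#..
...##...
........
........
........
k=20  ........
........
..<.#...
...#.#..
.....#..
...##...
........
........
........
k=21  ........
..^.....
..#.#...
...#.#..
.....#..
...##...
........
........
........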